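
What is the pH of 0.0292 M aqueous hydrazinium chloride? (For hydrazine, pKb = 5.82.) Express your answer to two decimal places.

N2H5+ is the conjugate acid of the weak base N2H4.
Kb = 10^(−5.82) = 1.51 × 10^-6
Ka = Kw/Kb = 1.0×10^-14 / 1.51 × 10^-6 = 6.62 × 10^-9
From the ICE table, Ka = x²/(0.0292 − x) = 6.62 × 10^-9.
Neglecting x in the denominator: x = √(6.62 × 10^-9 × 0.0292) = 1.39 × 10^-5 M
(x/C₀ = 0.048% < 5%, so the approximation holds.)
pH = −log[H+] = −log(1.39 × 10^-5) = 4.86

pH = 4.86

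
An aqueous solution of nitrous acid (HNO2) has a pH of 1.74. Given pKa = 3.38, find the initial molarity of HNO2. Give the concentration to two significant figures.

[H+] = 10^(-1.74) = 1.82 × 10^-2 M = x
Ka = 10^(−3.38) = 4.17 × 10^-4
Ka = x²/(C₀ − x) ⇒ C₀ = x + x²/Ka
C₀ = 1.82 × 10^-2 + (1.82 × 10^-2)²/(4.17 × 10^-4) = 8.13 × 10^-1 M

C₀ = 8.1 × 10^-1 M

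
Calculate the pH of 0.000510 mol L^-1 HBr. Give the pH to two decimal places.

pH = 3.29

HBr is a strong acid and dissociates completely, so [H+] = 0.000510 M.
pH = -log(0.00051) = 3.29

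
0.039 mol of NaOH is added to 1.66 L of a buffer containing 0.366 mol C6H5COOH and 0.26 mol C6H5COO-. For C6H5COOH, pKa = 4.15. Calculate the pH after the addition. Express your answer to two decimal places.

pH = 4.11

After neutralization: n(C6H5COOH) = 0.327 mol, n(C6H5COO-) = 0.299 mol.
Henderson–Hasselbalch with mole ratio 0.299/0.327: pH = 4.15 + (-0.039)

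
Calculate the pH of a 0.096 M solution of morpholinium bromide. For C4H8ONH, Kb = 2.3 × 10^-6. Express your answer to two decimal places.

pH = 4.69

C4H8ONH2+ is the conjugate acid of the weak base C4H8ONH.
Ka = Kw/Kb = 1.0×10^-14 / 2.3 × 10^-6 = 4.35 × 10^-9
From the ICE table, Ka = [H+]²/(0.096 − [H+]) = 4.35 × 10^-9.
Neglecting [H+] in the denominator: [H+] = √(4.35 × 10^-9 × 0.096) = 2.04 × 10^-5 M
pH = −log[H+] = −log(2.04 × 10^-5) = 4.69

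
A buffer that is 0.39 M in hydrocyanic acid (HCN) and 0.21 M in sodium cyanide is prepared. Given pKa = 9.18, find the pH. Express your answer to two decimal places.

Using pH = pKa + log([base]/[acid]) with [base]/[acid] = 0.21/0.39:
pH = 9.18 + (-0.269) = 8.91

pH = 8.91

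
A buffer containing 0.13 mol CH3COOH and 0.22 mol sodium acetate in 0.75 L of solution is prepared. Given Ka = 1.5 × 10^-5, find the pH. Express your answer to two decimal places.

pKa = −log(1.5 × 10^-5) = 4.824
pH = pKa + log([A⁻]/[HA]) = 4.824 + log(0.22/0.13)
pH = 4.824 + (+0.228) = 5.05

pH = 5.05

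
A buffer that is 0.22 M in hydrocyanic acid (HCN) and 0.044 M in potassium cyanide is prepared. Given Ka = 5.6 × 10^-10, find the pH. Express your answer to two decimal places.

pKa = −log(5.6 × 10^-10) = 9.252
Using pH = pKa + log([base]/[acid]) with [base]/[acid] = 0.044/0.22:
pH = 9.252 + (-0.699) = 8.55

pH = 8.55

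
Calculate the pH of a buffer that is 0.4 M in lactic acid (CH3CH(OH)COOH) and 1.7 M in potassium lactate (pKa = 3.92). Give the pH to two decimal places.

pH = 4.55

Henderson–Hasselbalch: pH = pKa + log([CH3CH(OH)COO-]/[CH3CH(OH)COOH]) = 3.92 + log(1.7/0.4)
pH = 3.92 + (+0.628) = 4.55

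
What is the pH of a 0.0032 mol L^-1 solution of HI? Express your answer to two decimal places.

HI is a strong acid and dissociates completely, so [H+] = 0.0032 M.
pH = -log(0.0032) = 2.49

pH = 2.49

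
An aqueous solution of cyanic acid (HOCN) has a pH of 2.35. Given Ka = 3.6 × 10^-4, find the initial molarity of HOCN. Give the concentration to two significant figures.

C₀ = 6.0 × 10^-2 M

[H+] = 10^(-2.35) = 4.47 × 10^-3 M = x
Ka = x²/(C₀ − x) ⇒ C₀ = x + x²/Ka
C₀ = 4.47 × 10^-3 + (4.47 × 10^-3)²/(3.6 × 10^-4) = 6.00 × 10^-2 M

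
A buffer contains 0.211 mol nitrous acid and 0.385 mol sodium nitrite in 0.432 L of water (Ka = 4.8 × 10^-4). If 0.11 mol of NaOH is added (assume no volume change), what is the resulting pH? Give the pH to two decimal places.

pH = 4.01

After neutralization: n(HNO2) = 0.101 mol, n(NO2-) = 0.495 mol.
pKa = −log(4.8 × 10^-4) = 3.319
pH = pKa + log([A⁻]/[HA]) = 3.319 + log(0.495/0.101) = 3.319 +0.690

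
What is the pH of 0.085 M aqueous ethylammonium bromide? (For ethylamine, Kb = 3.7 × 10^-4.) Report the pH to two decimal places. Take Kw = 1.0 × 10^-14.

pH = 5.82

C2H5NH3+ is the conjugate acid of the weak base C2H5NH2.
Ka = Kw/Kb = 1.0×10^-14 / 3.7 × 10^-4 = 2.70 × 10^-11
From the ICE table, Ka = x²/(0.085 − x) = 2.70 × 10^-11.
Neglecting x in the denominator: x = √(2.70 × 10^-11 × 0.085) = 1.51 × 10^-6 M
Check: 0.0018% ionized — well under 5%, approximation valid.
pH = −log[H+] = −log(1.51 × 10^-6) = 5.82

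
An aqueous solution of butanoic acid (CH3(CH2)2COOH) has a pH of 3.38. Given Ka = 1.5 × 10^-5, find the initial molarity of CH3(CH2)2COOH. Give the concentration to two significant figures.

[H+] = 10^(-3.38) = 4.17 × 10^-4 M = x
Ka = x²/(C₀ − x) ⇒ C₀ = x + x²/Ka
C₀ = 4.17 × 10^-4 + (4.17 × 10^-4)²/(1.5 × 10^-5) = 1.20 × 10^-2 M

C₀ = 1.2 × 10^-2 M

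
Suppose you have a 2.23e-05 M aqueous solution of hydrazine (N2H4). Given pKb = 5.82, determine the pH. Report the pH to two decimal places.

pH = 8.71

N2H4 + H2O ⇌ N2H5+ + OH-
Kb = 10^(−5.82) = 1.51 × 10^-6
Kb = [OH-]²/(2.23e-05 − [OH-]) = 1.51 × 10^-6
Here C₀/Kb ≈ 14.8, so the small-[OH-] approximation fails. Use the quadratic:
[OH-] = [−1.51e-06 + √(1.51e-06² + 1.35e-10)]/2 = 5.10 × 10^-6 M
pOH = −log(5.10 × 10^-6) = 5.29; pH = 14.00 − 5.29 = 8.71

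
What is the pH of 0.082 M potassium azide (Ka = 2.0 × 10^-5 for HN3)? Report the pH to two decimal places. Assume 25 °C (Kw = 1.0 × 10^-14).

N3- is the conjugate base of the weak acid HN3.
Kb = Kw/Ka = 1.0×10^-14 / 2.0 × 10^-5 = 5.00 × 10^-10
Kb = [OH-]²/(0.082 − [OH-]) = 5.00 × 10^-10
Neglecting [OH-] in the denominator: [OH-] = √(5.00 × 10^-10 × 0.082) = 6.40 × 10^-6 M
Check: 0.0078% ionized — well under 5%, approximation valid.
pOH = 5.19, so pH = 14.00 − pOH = 8.81

pH = 8.81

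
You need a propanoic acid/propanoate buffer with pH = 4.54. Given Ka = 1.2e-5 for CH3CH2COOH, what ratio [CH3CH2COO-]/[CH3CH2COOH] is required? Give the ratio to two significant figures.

ratio = 0.42

pKa = -log(1.2 × 10^-5) = 4.921
pH = pKa + log(r) ⇒ log(r) = 4.54 − 4.921 = -0.381
r = [CH3CH2COO-]/[CH3CH2COOH] = 10^(-0.381) = 0.416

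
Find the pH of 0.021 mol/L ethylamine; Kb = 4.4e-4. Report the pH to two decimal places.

C2H5NH2 + H2O ⇌ C2H5NH3+ + OH-
From the ICE table, Kb = [OH-]²/(0.021 − [OH-]) = 4.4 × 10^-4.
[OH-] is not negligible relative to C₀; solve [OH-]² + 0.00044·[OH-] − 9.24e-06 = 0.
[OH-] = (−Kb + √(Kb² + 4·Kb·C₀))/2 = 2.83 × 10^-3 M
pOH = −log(2.83 × 10^-3) = 2.55; pH = 14.00 − 2.55 = 11.45

pH = 11.45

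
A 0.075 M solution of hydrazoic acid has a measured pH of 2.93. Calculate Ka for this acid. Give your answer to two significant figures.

[H+] = 10^(-2.93) = 1.17 × 10^-3 M
At equilibrium [HA] = 0.075 − 1.17 × 10^-3 = 7.38 × 10^-2 M
Ka = [H+][A-]/[HA] = (1.17 × 10^-3)² / 7.38 × 10^-2 = 1.9 × 10^-5

Ka = 1.9 × 10^-5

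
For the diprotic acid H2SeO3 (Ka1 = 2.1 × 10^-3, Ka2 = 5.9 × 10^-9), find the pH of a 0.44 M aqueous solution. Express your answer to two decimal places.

pH = 1.53

Since Ka1 ≫ Ka2, the first ionization dominates [H+].
Ka1 = x²/(0.44 − x) = 2.1 × 10^-3
Solving the quadratic: x = (−Ka1 + √(Ka1² + 4·Ka1·C₀))/2 = 2.94 × 10^-2 M
pH = −log(2.94 × 10^-2) = 1.53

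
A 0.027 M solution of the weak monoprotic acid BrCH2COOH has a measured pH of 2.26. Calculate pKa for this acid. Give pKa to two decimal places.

[H+] = 10^(-2.26) = 5.50 × 10^-3 M
At equilibrium [HA] = 0.027 − 5.50 × 10^-3 = 2.15 × 10^-2 M
Ka = [H+][A-]/[HA] = (5.50 × 10^-3)² / 2.15 × 10^-2 = 1.41 × 10^-3
pKa = -log(1.41 × 10^-3) = 2.85

pKa = 2.85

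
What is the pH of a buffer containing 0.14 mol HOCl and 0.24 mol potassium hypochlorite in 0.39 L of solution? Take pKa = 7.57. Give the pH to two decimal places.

Using pH = pKa + log([base]/[acid]) with [base]/[acid] = 0.24/0.14:
pH = 7.57 + (+0.234) = 7.80

pH = 7.80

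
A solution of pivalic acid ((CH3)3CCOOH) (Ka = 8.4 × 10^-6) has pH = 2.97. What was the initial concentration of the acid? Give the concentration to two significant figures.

C₀ = 1.4 × 10^-1 M

[H+] = 10^(-2.97) = 1.07 × 10^-3 M = x
Ka = x²/(C₀ − x) ⇒ C₀ = x + x²/Ka
C₀ = 1.07 × 10^-3 + (1.07 × 10^-3)²/(8.4 × 10^-6) = 1.37 × 10^-1 M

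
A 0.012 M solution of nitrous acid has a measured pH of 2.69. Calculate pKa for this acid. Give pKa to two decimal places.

pKa = 3.38

[H+] = 10^(-2.69) = 2.04 × 10^-3 M
At equilibrium [HA] = 0.012 − 2.04 × 10^-3 = 9.96 × 10^-3 M
Ka = [H+][A-]/[HA] = (2.04 × 10^-3)² / 9.96 × 10^-3 = 4.18 × 10^-4
pKa = -log(4.18 × 10^-4) = 3.38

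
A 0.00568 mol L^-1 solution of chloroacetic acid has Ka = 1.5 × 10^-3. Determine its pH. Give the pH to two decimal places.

pH = 2.65

ClCH2COOH ⇌ ClCH2COO- + H+
From the ICE table, Ka = [H+]²/(0.00568 − [H+]) = 1.5 × 10^-3.
The 5% rule fails; solving [H+]² + Ka·[H+] − Ka·C₀ = 0 exactly:
[H+] = [−0.0015 + √(0.0015² + 3.41e-05)]/2 = 2.26 × 10^-3 M
pH = −log[H+] = −log(2.26 × 10^-3) = 2.65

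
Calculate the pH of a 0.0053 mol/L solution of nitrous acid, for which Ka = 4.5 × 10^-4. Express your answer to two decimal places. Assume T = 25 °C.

pH = 2.87

HNO2 ⇌ NO2- + H+
Ka = [H+]²/(0.0053 − [H+]) = 4.5 × 10^-4
[H+] is not negligible relative to C₀; solve [H+]² + 0.00045·[H+] − 2.39e-06 = 0.
[H+] = [−0.00045 + √(0.00045² + 9.54e-06)]/2 = 1.34 × 10^-3 M
pH = −log(1.34 × 10^-3) = 2.87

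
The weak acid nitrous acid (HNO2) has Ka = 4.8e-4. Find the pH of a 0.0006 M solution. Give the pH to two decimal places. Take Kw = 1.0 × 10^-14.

HNO2 ⇌ NO2- + H+
Ka = x²/(0.0006 − x) = 4.8 × 10^-4
The 5% rule fails; solving x² + Ka·x − Ka·C₀ = 0 exactly:
x = (−Ka + √(Ka² + 4·Ka·C₀))/2 = 3.48 × 10^-4 M
pH = −log[H+] = −log(3.48 × 10^-4) = 3.46

pH = 3.46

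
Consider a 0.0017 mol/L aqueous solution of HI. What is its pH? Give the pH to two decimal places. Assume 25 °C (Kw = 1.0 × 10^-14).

HI is a strong acid and dissociates completely, so [H+] = 0.0017 M.
pH = -log(0.0017) = 2.77

pH = 2.77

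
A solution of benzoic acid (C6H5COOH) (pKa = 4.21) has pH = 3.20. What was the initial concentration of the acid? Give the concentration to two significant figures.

[H+] = 10^(-3.20) = 6.31 × 10^-4 M = x
Ka = 10^(−4.21) = 6.17 × 10^-5
Ka = x²/(C₀ − x) ⇒ C₀ = x + x²/Ka
C₀ = 6.31 × 10^-4 + (6.31 × 10^-4)²/(6.17 × 10^-5) = 7.08 × 10^-3 M

C₀ = 7.1 × 10^-3 M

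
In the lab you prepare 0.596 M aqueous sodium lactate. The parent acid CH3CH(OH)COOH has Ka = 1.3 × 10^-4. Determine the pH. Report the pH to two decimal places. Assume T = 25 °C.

pH = 8.83

CH3CH(OH)COO- is the conjugate base of the weak acid CH3CH(OH)COOH.
Kb = Kw/Ka = 1.0×10^-14 / 1.3 × 10^-4 = 7.69 × 10^-11
Kb = x²/(0.596 − x) = 7.69 × 10^-11
Assume x ≪ 0.596: x ≈ √(7.69 × 10^-11 × 0.596) = 6.77 × 10^-6 M
(x/C₀ = 0.0011% < 5%, so the approximation holds.)
pOH = 5.17, so pH = 14.00 − pOH = 8.83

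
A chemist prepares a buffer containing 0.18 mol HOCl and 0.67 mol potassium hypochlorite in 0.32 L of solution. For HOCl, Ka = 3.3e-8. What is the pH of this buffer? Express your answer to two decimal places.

pKa = −log(3.3 × 10^-8) = 7.481
Henderson–Hasselbalch: pH = pKa + log([OCl-]/[HOCl]) = 7.481 + log(0.67/0.18)
pH = 7.481 + (+0.571) = 8.05

pH = 8.05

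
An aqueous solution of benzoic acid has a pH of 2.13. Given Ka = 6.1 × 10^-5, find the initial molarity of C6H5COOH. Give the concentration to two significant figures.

[H+] = 10^(-2.13) = 7.41 × 10^-3 M = x
Ka = x²/(C₀ − x) ⇒ C₀ = x + x²/Ka
C₀ = 7.41 × 10^-3 + (7.41 × 10^-3)²/(6.1 × 10^-5) = 9.08 × 10^-1 M

C₀ = 9.1 × 10^-1 M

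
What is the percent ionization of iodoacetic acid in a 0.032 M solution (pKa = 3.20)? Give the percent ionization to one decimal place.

13.1%

ICH2COOH ⇌ ICH2COO- + H+; let x = [H+] at equilibrium.
Ka = 10^(−3.20) = 6.31 × 10^-4
Ka = x²/(C₀ − x); solving the quadratic gives x = 4.19 × 10^-3 M.
Fraction ionized = 4.19 × 10^-3 / 0.032 = 0.1309 → 13.1%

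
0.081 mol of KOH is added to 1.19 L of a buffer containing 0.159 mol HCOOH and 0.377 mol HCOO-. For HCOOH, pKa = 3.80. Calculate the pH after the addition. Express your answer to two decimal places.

pH = 4.57

After neutralization: n(HCOOH) = 0.078 mol, n(HCOO-) = 0.458 mol.
pH = pKa + log([A⁻]/[HA]) = 3.80 + log(0.458/0.078) = 3.80 +0.769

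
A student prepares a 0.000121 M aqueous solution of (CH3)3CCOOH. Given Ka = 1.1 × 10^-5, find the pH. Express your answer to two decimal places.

(CH3)3CCOOH ⇌ (CH3)3CCOO- + H+
Ka = x²/(0.000121 − x) = 1.1 × 10^-5
x is not negligible relative to C₀; solve x² + 1.1e-05·x − 1.33e-09 = 0.
x = (−Ka + √(Ka² + 4·Ka·C₀))/2 = 3.14 × 10^-5 M
pH = −log(3.14 × 10^-5) = 4.50

pH = 4.50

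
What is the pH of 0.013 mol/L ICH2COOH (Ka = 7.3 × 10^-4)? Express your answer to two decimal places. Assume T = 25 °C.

pH = 2.56

ICH2COOH ⇌ ICH2COO- + H+
From the ICE table, Ka = x²/(0.013 − x) = 7.3 × 10^-4.
The 5% rule fails; solving x² + Ka·x − Ka·C₀ = 0 exactly:
x = (−Ka + √(Ka² + 4·Ka·C₀))/2 = 2.74 × 10^-3 M
pH = −log(2.74 × 10^-3) = 2.56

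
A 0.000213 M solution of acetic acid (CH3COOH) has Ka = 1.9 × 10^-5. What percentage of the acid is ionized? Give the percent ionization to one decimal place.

25.7%

CH3COOH ⇌ CH3COO- + H+; let x = [H+] at equilibrium.
Ka = x²/(C₀ − x); solving the quadratic gives x = 5.48 × 10^-5 M.
% ionization = x/C₀ × 100% = 5.48 × 10^-5/0.000213 × 100% = 25.7%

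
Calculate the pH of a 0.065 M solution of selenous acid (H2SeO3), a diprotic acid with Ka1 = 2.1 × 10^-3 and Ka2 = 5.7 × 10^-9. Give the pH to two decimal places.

pH = 1.97

Since Ka1 ≫ Ka2, the first ionization dominates [H+].
Ka1 = x²/(0.065 − x) = 2.1 × 10^-3
Solving the quadratic: x = (−Ka1 + √(Ka1² + 4·Ka1·C₀))/2 = 1.07 × 10^-2 M
pH = −log(1.07 × 10^-2) = 1.97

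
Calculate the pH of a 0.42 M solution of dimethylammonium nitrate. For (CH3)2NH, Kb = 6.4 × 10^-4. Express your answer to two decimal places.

pH = 5.59

(CH3)2NH2+ is the conjugate acid of the weak base (CH3)2NH.
Ka = Kw/Kb = 1.0×10^-14 / 6.4 × 10^-4 = 1.56 × 10^-11
Ka = [H+]²/(0.42 − [H+]) = 1.56 × 10^-11
Neglecting [H+] in the denominator: [H+] = √(1.56 × 10^-11 × 0.42) = 2.56 × 10^-6 M
pH = −log[H+] = −log(2.56 × 10^-6) = 5.59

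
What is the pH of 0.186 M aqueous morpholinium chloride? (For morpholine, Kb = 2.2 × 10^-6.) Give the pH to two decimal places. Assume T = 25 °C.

C4H8ONH2+ is the conjugate acid of the weak base C4H8ONH.
Ka = Kw/Kb = 1.0×10^-14 / 2.2 × 10^-6 = 4.55 × 10^-9
Let x = [H+] at equilibrium. Ka = x²/(0.186 − x).
Since Ka ≪ C₀, x ≈ √(Ka·C₀) = 2.91 × 10^-5 M.
pH = −log(2.91 × 10^-5) = 4.54

pH = 4.54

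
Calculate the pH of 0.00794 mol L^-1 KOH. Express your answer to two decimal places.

pH = 11.90

KOH is a strong base; [OH-] = 0.00794 M.
pOH = -log(0.00794) = 2.10
pH = 14.00 - 2.10 = 11.90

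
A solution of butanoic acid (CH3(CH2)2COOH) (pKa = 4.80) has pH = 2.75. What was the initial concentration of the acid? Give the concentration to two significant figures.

C₀ = 2.0 × 10^-1 M

[H+] = 10^(-2.75) = 1.78 × 10^-3 M = x
Ka = 10^(−4.80) = 1.58 × 10^-5
Ka = x²/(C₀ − x) ⇒ C₀ = x + x²/Ka
C₀ = 1.78 × 10^-3 + (1.78 × 10^-3)²/(1.58 × 10^-5) = 2.02 × 10^-1 M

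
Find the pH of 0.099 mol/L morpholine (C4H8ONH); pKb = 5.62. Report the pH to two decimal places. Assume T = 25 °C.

pH = 10.69

C4H8ONH + H2O ⇌ C4H8ONH2+ + OH-
Kb = 10^(−5.62) = 2.40 × 10^-6
From the ICE table, Kb = [OH-]²/(0.099 − [OH-]) = 2.40 × 10^-6.
Since Kb ≪ C₀, [OH-] ≈ √(Kb·C₀) = 4.87 × 10^-4 M.
Check: 0.49% ionized — well under 5%, approximation valid.
pOH = −log(4.87 × 10^-4) = 3.31; pH = 14.00 − 3.31 = 10.69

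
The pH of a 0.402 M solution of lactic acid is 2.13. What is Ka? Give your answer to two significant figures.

[H+] = 10^(-2.13) = 7.41 × 10^-3 M
At equilibrium [HA] = 0.402 − 7.41 × 10^-3 = 3.95 × 10^-1 M
Ka = [H+][A-]/[HA] = (7.41 × 10^-3)² / 3.95 × 10^-1 = 1.4 × 10^-4

Ka = 1.4 × 10^-4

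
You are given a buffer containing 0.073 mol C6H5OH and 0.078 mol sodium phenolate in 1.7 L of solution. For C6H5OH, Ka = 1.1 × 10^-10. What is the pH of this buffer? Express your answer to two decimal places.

pKa = −log(1.1 × 10^-10) = 9.959
Henderson–Hasselbalch: pH = pKa + log([C6H5O-]/[C6H5OH]) = 9.959 + log(0.078/0.073)
pH = 9.959 + (+0.029) = 9.99

pH = 9.99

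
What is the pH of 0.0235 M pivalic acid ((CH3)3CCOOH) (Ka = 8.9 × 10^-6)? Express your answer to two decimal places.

pH = 3.34

(CH3)3CCOOH ⇌ (CH3)3CCOO- + H+
Ka = x²/(0.0235 − x) = 8.9 × 10^-6
Assume x ≪ 0.0235: x ≈ √(8.9 × 10^-6 × 0.0235) = 4.57 × 10^-4 M
Check: 1.9% ionized — well under 5%, approximation valid.
pH = −log[H+] = −log(4.57 × 10^-4) = 3.34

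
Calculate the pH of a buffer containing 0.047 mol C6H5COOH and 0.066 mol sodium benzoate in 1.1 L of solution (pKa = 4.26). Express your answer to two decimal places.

pH = 4.41

Using pH = pKa + log([base]/[acid]) with [base]/[acid] = 0.066/0.047:
pH = 4.26 + (+0.147) = 4.41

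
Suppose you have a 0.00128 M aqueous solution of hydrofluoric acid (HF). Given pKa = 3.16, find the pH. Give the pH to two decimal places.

HF ⇌ F- + H+
Ka = 10^(−3.16) = 6.92 × 10^-4
Ka = x²/(0.00128 − x) = 6.92 × 10^-4
x is not negligible relative to C₀; solve x² + 0.000692·x − 8.86e-07 = 0.
x = [−0.000692 + √(0.000692² + 3.54e-06)]/2 = 6.57 × 10^-4 M
pH = −log[H+] = −log(6.57 × 10^-4) = 3.18

pH = 3.18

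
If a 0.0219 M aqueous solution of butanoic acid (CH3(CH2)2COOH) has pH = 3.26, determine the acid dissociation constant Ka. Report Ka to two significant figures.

[H+] = 10^(-3.26) = 5.50 × 10^-4 M
At equilibrium [HA] = 0.0219 − 5.50 × 10^-4 = 2.14 × 10^-2 M
Ka = [H+][A-]/[HA] = (5.50 × 10^-4)² / 2.14 × 10^-2 = 1.4 × 10^-5

Ka = 1.4 × 10^-5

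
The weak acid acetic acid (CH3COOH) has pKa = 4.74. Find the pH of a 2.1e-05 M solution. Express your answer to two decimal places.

CH3COOH ⇌ CH3COO- + H+
Ka = 10^(−4.74) = 1.82 × 10^-5
Let x = [H+] at equilibrium. Ka = x²/(2.1e-05 − x).
The 5% rule fails; solving x² + Ka·x − Ka·C₀ = 0 exactly:
x = (−Ka + √(Ka² + 4·Ka·C₀))/2 = 1.25 × 10^-5 M
pH = −log(1.25 × 10^-5) = 4.90

pH = 4.90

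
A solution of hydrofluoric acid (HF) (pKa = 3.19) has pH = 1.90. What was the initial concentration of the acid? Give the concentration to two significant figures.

C₀ = 2.6 × 10^-1 M

[H+] = 10^(-1.90) = 1.26 × 10^-2 M = x
Ka = 10^(−3.19) = 6.46 × 10^-4
Ka = x²/(C₀ − x) ⇒ C₀ = x + x²/Ka
C₀ = 1.26 × 10^-2 + (1.26 × 10^-2)²/(6.46 × 10^-4) = 2.58 × 10^-1 M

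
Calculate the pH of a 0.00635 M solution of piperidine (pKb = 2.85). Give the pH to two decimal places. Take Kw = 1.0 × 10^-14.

C5H10NH + H2O ⇌ C5H10NH2+ + OH-
Kb = 10^(−2.85) = 1.41 × 10^-3
Kb = [OH-]²/(0.00635 − [OH-]) = 1.41 × 10^-3
Here C₀/Kb ≈ 4.5, so the small-[OH-] approximation fails. Use the quadratic:
[OH-] = [−0.00141 + √(0.00141² + 3.58e-05)]/2 = 2.37 × 10^-3 M
pOH = 2.63, so pH = 14.00 − pOH = 11.37

pH = 11.37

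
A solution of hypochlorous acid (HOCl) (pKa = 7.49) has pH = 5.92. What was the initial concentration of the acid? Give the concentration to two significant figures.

C₀ = 4.6 × 10^-5 M

[H+] = 10^(-5.92) = 1.20 × 10^-6 M = x
Ka = 10^(−7.49) = 3.24 × 10^-8
Ka = x²/(C₀ − x) ⇒ C₀ = x + x²/Ka
C₀ = 1.20 × 10^-6 + (1.20 × 10^-6)²/(3.24 × 10^-8) = 4.56 × 10^-5 M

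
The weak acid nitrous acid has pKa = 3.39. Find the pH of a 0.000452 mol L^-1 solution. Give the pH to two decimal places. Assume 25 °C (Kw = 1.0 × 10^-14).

pH = 3.57

HNO2 ⇌ NO2- + H+
Ka = 10^(−3.39) = 4.07 × 10^-4
Ka = [H+]²/(0.000452 − [H+]) = 4.07 × 10^-4
[H+] is not negligible relative to C₀; solve [H+]² + 0.000407·[H+] − 1.84e-07 = 0.
[H+] = (−Ka + √(Ka² + 4·Ka·C₀))/2 = 2.71 × 10^-4 M
pH = −log[H+] = −log(2.71 × 10^-4) = 3.57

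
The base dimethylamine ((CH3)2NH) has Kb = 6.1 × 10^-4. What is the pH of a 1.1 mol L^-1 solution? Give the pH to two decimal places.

pH = 12.41

(CH3)2NH + H2O ⇌ (CH3)2NH2+ + OH-
Kb = [OH-]²/(1.1 − [OH-]) = 6.1 × 10^-4
Neglecting [OH-] in the denominator: [OH-] = √(6.1 × 10^-4 × 1.1) = 2.59 × 10^-2 M
pOH = −log(2.59 × 10^-2) = 1.59; pH = 14.00 − 1.59 = 12.41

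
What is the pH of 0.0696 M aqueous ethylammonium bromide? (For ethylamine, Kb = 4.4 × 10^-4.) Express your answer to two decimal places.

pH = 5.90

C2H5NH3+ is the conjugate acid of the weak base C2H5NH2.
Ka = Kw/Kb = 1.0×10^-14 / 4.4 × 10^-4 = 2.27 × 10^-11
Ka = [H+]²/(0.0696 − [H+]) = 2.27 × 10^-11
Neglecting [H+] in the denominator: [H+] = √(2.27 × 10^-11 × 0.0696) = 1.26 × 10^-6 M
([H+]/C₀ = 0.0018% < 5%, so the approximation holds.)
pH = −log(1.26 × 10^-6) = 5.90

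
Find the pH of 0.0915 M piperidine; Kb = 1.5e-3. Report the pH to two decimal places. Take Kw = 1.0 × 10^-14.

pH = 12.04

C5H10NH + H2O ⇌ C5H10NH2+ + OH-
Kb = [OH-]²/(0.0915 − [OH-]) = 1.5 × 10^-3
[OH-] is not negligible relative to C₀; solve [OH-]² + 0.0015·[OH-] − 0.000137 = 0.
[OH-] = (−Kb + √(Kb² + 4·Kb·C₀))/2 = 1.10 × 10^-2 M
pOH = 1.96, so pH = 14.00 − pOH = 12.04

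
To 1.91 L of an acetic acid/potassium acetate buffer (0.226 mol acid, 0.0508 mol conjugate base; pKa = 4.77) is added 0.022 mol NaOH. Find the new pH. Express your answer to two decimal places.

pH = 4.32

After neutralization: n(CH3COOH) = 0.204 mol, n(CH3COO-) = 0.0728 mol.
Henderson–Hasselbalch with mole ratio 0.0728/0.204: pH = 4.77 + (-0.447)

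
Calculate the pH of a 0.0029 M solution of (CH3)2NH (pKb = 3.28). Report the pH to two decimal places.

pH = 11.00

(CH3)2NH + H2O ⇌ (CH3)2NH2+ + OH-
Kb = 10^(−3.28) = 5.25 × 10^-4
From the ICE table, Kb = [OH-]²/(0.0029 − [OH-]) = 5.25 × 10^-4.
The 5% rule fails; solving [OH-]² + Kb·[OH-] − Kb·C₀ = 0 exactly:
[OH-] = [−0.000525 + √(0.000525² + 6.09e-06)]/2 = 9.99 × 10^-4 M
pOH = 3.00, so pH = 14.00 − pOH = 11.00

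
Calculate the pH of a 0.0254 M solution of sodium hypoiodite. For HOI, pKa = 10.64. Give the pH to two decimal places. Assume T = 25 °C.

OI- is the conjugate base of the weak acid HOI.
Ka = 10^(−10.64) = 2.29 × 10^-11
Kb = Kw/Ka = 1.0×10^-14 / 2.29 × 10^-11 = 4.37 × 10^-4
From the ICE table, Kb = [OH-]²/(0.0254 − [OH-]) = 4.37 × 10^-4.
[OH-] is not negligible relative to C₀; solve [OH-]² + 0.000437·[OH-] − 1.11e-05 = 0.
[OH-] = (−Kb + √(Kb² + 4·Kb·C₀))/2 = 3.12 × 10^-3 M
pOH = 2.51, so pH = 14.00 − pOH = 11.49

pH = 11.49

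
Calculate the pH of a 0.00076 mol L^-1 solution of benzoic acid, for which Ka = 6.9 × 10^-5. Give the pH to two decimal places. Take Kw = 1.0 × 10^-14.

pH = 3.71

C6H5COOH ⇌ C6H5COO- + H+
Ka = [H+]²/(0.00076 − [H+]) = 6.9 × 10^-5
[H+] is not negligible relative to C₀; solve [H+]² + 6.9e-05·[H+] − 5.24e-08 = 0.
[H+] = (−Ka + √(Ka² + 4·Ka·C₀))/2 = 1.97 × 10^-4 M
pH = −log(1.97 × 10^-4) = 3.71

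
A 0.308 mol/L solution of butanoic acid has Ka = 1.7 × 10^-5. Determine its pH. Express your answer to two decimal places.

CH3(CH2)2COOH ⇌ CH3(CH2)2COO- + H+
Ka = [H+]²/(0.308 − [H+]) = 1.7 × 10^-5
Neglecting [H+] in the denominator: [H+] = √(1.7 × 10^-5 × 0.308) = 2.29 × 10^-3 M
Check: 0.74% ionized — well under 5%, approximation valid.
pH = −log(2.29 × 10^-3) = 2.64

pH = 2.64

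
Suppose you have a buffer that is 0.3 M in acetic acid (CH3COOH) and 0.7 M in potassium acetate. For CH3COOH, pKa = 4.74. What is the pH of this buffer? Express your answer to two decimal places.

Henderson–Hasselbalch: pH = pKa + log([CH3COO-]/[CH3COOH]) = 4.74 + log(0.7/0.3)
pH = 4.74 + (+0.368) = 5.11

pH = 5.11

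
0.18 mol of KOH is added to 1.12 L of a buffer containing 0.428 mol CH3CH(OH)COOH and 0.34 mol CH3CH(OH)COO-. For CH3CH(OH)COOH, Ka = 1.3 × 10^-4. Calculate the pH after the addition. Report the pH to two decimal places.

After neutralization: n(CH3CH(OH)COOH) = 0.248 mol, n(CH3CH(OH)COO-) = 0.52 mol.
pKa = −log(1.3 × 10^-4) = 3.886
Henderson–Hasselbalch with mole ratio 0.52/0.248: pH = 3.886 + (+0.322)

pH = 4.21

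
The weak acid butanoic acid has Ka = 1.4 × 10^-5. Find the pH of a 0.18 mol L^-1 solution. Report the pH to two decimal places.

pH = 2.80

CH3(CH2)2COOH ⇌ CH3(CH2)2COO- + H+
From the ICE table, Ka = [H+]²/(0.18 − [H+]) = 1.4 × 10^-5.
Since Ka ≪ C₀, [H+] ≈ √(Ka·C₀) = 1.59 × 10^-3 M.
pH = −log[H+] = −log(1.59 × 10^-3) = 2.80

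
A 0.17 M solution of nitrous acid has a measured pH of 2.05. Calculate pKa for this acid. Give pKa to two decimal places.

[H+] = 10^(-2.05) = 8.91 × 10^-3 M
At equilibrium [HA] = 0.17 − 8.91 × 10^-3 = 1.61 × 10^-1 M
Ka = [H+][A-]/[HA] = (8.91 × 10^-3)² / 1.61 × 10^-1 = 4.93 × 10^-4
pKa = -log(4.93 × 10^-4) = 3.31

pKa = 3.31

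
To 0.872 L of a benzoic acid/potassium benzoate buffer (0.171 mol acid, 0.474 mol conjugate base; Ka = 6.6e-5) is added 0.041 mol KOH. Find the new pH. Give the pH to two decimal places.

pH = 4.78

After neutralization: n(C6H5COOH) = 0.13 mol, n(C6H5COO-) = 0.515 mol.
pKa = −log(6.6 × 10^-5) = 4.180
pH = pKa + log(n_C6H5COO-/n_C6H5COOH) = 4.180 + log(0.515/0.13) = 4.180 + (+0.598)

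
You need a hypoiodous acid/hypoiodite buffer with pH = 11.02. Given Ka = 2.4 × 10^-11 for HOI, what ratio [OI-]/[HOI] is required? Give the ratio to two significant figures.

pKa = -log(2.4 × 10^-11) = 10.620
pH = pKa + log(r) ⇒ log(r) = 11.02 − 10.620 = +0.400
r = [OI-]/[HOI] = 10^(+0.400) = 2.51

ratio = 2.5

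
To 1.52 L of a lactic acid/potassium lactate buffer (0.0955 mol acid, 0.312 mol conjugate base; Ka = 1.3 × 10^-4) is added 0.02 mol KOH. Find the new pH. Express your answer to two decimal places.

pH = 4.53

After neutralization: n(CH3CH(OH)COOH) = 0.0755 mol, n(CH3CH(OH)COO-) = 0.332 mol.
pKa = −log(1.3 × 10^-4) = 3.886
pH = pKa + log([A⁻]/[HA]) = 3.886 + log(0.332/0.0755) = 3.886 +0.643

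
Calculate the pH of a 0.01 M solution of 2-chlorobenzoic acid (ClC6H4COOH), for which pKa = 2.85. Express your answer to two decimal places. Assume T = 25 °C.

pH = 2.51

ClC6H4COOH ⇌ ClC6H4COO- + H+
Ka = 10^(−2.85) = 1.41 × 10^-3
Ka = [H+]²/(0.01 − [H+]) = 1.41 × 10^-3
The 5% rule fails; solving [H+]² + Ka·[H+] − Ka·C₀ = 0 exactly:
[H+] = [−0.00141 + √(0.00141² + 5.64e-05)]/2 = 3.12 × 10^-3 M
pH = −log(3.12 × 10^-3) = 2.51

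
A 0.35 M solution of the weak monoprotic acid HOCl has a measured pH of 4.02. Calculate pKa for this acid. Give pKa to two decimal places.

pKa = 7.58

[H+] = 10^(-4.02) = 9.55 × 10^-5 M
At equilibrium [HA] = 0.35 − 9.55 × 10^-5 = 3.50 × 10^-1 M
Ka = [H+][A-]/[HA] = (9.55 × 10^-5)² / 3.50 × 10^-1 = 2.61 × 10^-8
pKa = -log(2.61 × 10^-8) = 7.58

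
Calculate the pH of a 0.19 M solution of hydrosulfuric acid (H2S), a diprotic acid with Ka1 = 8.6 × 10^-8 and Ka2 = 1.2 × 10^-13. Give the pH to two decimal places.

pH = 3.89

Since Ka1 ≫ Ka2, the first ionization dominates [H+].
Ka1 = x²/(0.19 − x) = 8.6 × 10^-8
x ≈ √(8.6 × 10^-8 × 0.19) = 1.28 × 10^-4 M
pH = −log(1.28 × 10^-4) = 3.89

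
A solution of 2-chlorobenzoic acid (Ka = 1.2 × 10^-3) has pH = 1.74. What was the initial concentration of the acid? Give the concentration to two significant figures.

C₀ = 2.9 × 10^-1 M

[H+] = 10^(-1.74) = 1.82 × 10^-2 M = x
Ka = x²/(C₀ − x) ⇒ C₀ = x + x²/Ka
C₀ = 1.82 × 10^-2 + (1.82 × 10^-2)²/(1.2 × 10^-3) = 2.94 × 10^-1 M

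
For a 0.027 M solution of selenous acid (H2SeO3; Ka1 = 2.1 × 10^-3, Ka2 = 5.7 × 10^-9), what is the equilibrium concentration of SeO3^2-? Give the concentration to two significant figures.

5.7 × 10^-9 M

First ionization gives [H+] ≈ [HSeO3-] = 6.55 × 10^-3 M.
Second step: Ka2 = [H+][SeO3^2-]/[HSeO3-] ≈ [SeO3^2-] (since [H+] ≈ [HSeO3-]).
So [SeO3^2-] ≈ Ka2.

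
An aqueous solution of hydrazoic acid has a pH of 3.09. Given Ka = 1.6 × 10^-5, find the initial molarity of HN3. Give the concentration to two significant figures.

C₀ = 4.2 × 10^-2 M

[H+] = 10^(-3.09) = 8.13 × 10^-4 M = x
Ka = x²/(C₀ − x) ⇒ C₀ = x + x²/Ka
C₀ = 8.13 × 10^-4 + (8.13 × 10^-4)²/(1.6 × 10^-5) = 4.21 × 10^-2 M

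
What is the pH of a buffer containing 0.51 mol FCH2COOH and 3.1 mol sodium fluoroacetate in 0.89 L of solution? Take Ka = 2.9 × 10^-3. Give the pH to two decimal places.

pH = 3.32

pKa = −log(2.9 × 10^-3) = 2.538
Henderson–Hasselbalch: pH = pKa + log([FCH2COO-]/[FCH2COOH]) = 2.538 + log(3.1/0.51)
pH = 2.538 + (+0.784) = 3.32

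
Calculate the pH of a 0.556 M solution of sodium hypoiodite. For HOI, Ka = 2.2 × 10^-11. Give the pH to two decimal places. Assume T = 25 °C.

OI- is the conjugate base of the weak acid HOI.
Kb = Kw/Ka = 1.0×10^-14 / 2.2 × 10^-11 = 4.55 × 10^-4
From the ICE table, Kb = x²/(0.556 − x) = 4.55 × 10^-4.
Assume x ≪ 0.556: x ≈ √(4.55 × 10^-4 × 0.556) = 1.59 × 10^-2 M
pOH = −log(1.59 × 10^-2) = 1.80; pH = 14.00 − 1.80 = 12.20

pH = 12.20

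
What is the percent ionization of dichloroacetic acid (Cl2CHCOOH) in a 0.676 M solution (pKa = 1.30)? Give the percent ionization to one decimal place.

Cl2CHCOOH ⇌ Cl2CHCOO- + H+; let x = [H+] at equilibrium.
Ka = 10^(−1.30) = 5.01 × 10^-2
Solve x² + 0.0501x − 0.0339 = 0 → x = 1.61 × 10^-1 M
Fraction ionized = 1.61 × 10^-1 / 0.676 = 0.2382 → 23.8%

23.8%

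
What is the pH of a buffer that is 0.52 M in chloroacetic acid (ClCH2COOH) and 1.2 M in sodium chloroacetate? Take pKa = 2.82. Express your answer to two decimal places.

pH = 3.18

Henderson–Hasselbalch: pH = pKa + log([ClCH2COO-]/[ClCH2COOH]) = 2.82 + log(1.2/0.52)
pH = 2.82 + (+0.363) = 3.18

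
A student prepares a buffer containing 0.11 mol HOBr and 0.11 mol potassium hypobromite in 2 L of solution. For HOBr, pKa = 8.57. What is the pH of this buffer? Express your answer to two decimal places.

pH = 8.57

Using pH = pKa + log([base]/[acid]) with [base]/[acid] = 0.11/0.11:
pH = 8.57 + (+0.000) = 8.57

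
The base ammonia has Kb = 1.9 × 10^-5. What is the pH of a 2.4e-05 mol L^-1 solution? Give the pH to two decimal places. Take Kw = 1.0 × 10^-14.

pH = 9.14

NH3 + H2O ⇌ NH4+ + OH-
Kb = [OH-]²/(2.4e-05 − [OH-]) = 1.9 × 10^-5
The 5% rule fails; solving [OH-]² + Kb·[OH-] − Kb·C₀ = 0 exactly:
[OH-] = (−Kb + √(Kb² + 4·Kb·C₀))/2 = 1.39 × 10^-5 M
pOH = −log(1.39 × 10^-5) = 4.86; pH = 14.00 − 4.86 = 9.14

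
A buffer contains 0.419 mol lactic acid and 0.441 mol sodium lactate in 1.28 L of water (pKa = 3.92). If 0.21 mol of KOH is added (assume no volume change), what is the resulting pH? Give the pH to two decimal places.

OH- converts CH3CH(OH)COOH to CH3CH(OH)COO-: CH3CH(OH)COOH → 0.209 mol, CH3CH(OH)COO- → 0.651 mol.
Henderson–Hasselbalch with mole ratio 0.651/0.209: pH = 3.92 + (+0.493)

pH = 4.41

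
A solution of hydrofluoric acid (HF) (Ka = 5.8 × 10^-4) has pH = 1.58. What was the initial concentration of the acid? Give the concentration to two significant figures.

[H+] = 10^(-1.58) = 2.63 × 10^-2 M = x
Ka = x²/(C₀ − x) ⇒ C₀ = x + x²/Ka
C₀ = 2.63 × 10^-2 + (2.63 × 10^-2)²/(5.8 × 10^-4) = 1.22 M

C₀ = 1.2 M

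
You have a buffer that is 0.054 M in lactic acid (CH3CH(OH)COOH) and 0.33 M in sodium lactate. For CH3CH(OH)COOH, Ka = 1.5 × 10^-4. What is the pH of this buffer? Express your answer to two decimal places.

pKa = −log(1.5 × 10^-4) = 3.824
Henderson–Hasselbalch: pH = pKa + log([CH3CH(OH)COO-]/[CH3CH(OH)COOH]) = 3.824 + log(0.33/0.054)
pH = 3.824 + (+0.786) = 4.61

pH = 4.61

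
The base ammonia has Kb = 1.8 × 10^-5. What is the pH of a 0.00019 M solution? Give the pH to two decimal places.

NH3 + H2O ⇌ NH4+ + OH-
From the ICE table, Kb = [OH-]²/(0.00019 − [OH-]) = 1.8 × 10^-5.
The 5% rule fails; solving [OH-]² + Kb·[OH-] − Kb·C₀ = 0 exactly:
[OH-] = (−Kb + √(Kb² + 4·Kb·C₀))/2 = 5.02 × 10^-5 M
pOH = 4.30, so pH = 14.00 − pOH = 9.70

pH = 9.70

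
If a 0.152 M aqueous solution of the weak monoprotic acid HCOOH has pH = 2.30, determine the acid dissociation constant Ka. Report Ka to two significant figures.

[H+] = 10^(-2.30) = 5.01 × 10^-3 M
At equilibrium [HA] = 0.152 − 5.01 × 10^-3 = 1.47 × 10^-1 M
Ka = [H+][A-]/[HA] = (5.01 × 10^-3)² / 1.47 × 10^-1 = 1.7 × 10^-4

Ka = 1.7 × 10^-4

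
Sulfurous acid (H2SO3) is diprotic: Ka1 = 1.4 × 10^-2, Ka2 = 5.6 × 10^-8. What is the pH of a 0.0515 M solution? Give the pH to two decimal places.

Ka1 ≫ Ka2, so treat the first dissociation as the only significant source of H+.
Ka1 = x²/(0.0515 − x) = 1.4 × 10^-2
Solving the quadratic: x = (−Ka1 + √(Ka1² + 4·Ka1·C₀))/2 = 2.07 × 10^-2 M
pH = −log(2.07 × 10^-2) = 1.68

pH = 1.68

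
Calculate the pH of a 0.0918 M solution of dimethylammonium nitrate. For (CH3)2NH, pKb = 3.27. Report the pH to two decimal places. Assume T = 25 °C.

pH = 5.88

(CH3)2NH2+ is the conjugate acid of the weak base (CH3)2NH.
Kb = 10^(−3.27) = 5.37 × 10^-4
Ka = Kw/Kb = 1.0×10^-14 / 5.37 × 10^-4 = 1.86 × 10^-11
Let x = [H+] at equilibrium. Ka = x²/(0.0918 − x).
Since Ka ≪ C₀, x ≈ √(Ka·C₀) = 1.31 × 10^-6 M.
pH = −log(1.31 × 10^-6) = 5.88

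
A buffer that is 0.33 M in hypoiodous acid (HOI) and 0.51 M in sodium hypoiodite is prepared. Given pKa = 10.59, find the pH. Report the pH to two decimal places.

Henderson–Hasselbalch: pH = pKa + log([OI-]/[HOI]) = 10.59 + log(0.51/0.33)
pH = 10.59 + (+0.189) = 10.78

pH = 10.78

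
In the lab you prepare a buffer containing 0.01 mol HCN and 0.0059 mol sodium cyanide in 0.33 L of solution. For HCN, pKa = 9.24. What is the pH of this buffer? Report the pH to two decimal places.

Henderson–Hasselbalch: pH = pKa + log([CN-]/[HCN]) = 9.24 + log(0.0059/0.01)
pH = 9.24 + (-0.229) = 9.01

pH = 9.01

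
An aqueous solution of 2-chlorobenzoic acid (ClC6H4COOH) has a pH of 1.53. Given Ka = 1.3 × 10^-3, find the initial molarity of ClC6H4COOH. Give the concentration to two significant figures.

[H+] = 10^(-1.53) = 2.95 × 10^-2 M = x
Ka = x²/(C₀ − x) ⇒ C₀ = x + x²/Ka
C₀ = 2.95 × 10^-2 + (2.95 × 10^-2)²/(1.3 × 10^-3) = 6.99 × 10^-1 M

C₀ = 7.0 × 10^-1 M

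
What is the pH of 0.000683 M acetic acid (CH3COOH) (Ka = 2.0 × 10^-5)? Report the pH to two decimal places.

pH = 3.97

CH3COOH ⇌ CH3COO- + H+
Ka = [H+]²/(0.000683 − [H+]) = 2.0 × 10^-5
Here C₀/Ka ≈ 34.1, so the small-[H+] approximation fails. Use the quadratic:
[H+] = [−2e-05 + √(2e-05² + 5.46e-08)]/2 = 1.07 × 10^-4 M
pH = −log[H+] = −log(1.07 × 10^-4) = 3.97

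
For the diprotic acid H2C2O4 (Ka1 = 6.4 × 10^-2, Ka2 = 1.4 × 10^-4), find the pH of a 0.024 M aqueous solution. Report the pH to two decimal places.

pH = 1.73

Ka1 ≫ Ka2, so treat the first dissociation as the only significant source of H+.
Ka1 = x²/(0.024 − x) = 6.4 × 10^-2
Solving the quadratic: x = (−Ka1 + √(Ka1² + 4·Ka1·C₀))/2 = 1.86 × 10^-2 M
pH = −log(1.86 × 10^-2) = 1.73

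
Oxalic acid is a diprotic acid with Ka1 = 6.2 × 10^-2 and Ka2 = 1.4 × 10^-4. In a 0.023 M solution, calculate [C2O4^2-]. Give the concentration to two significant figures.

First ionization gives [H+] ≈ [HC2O4-] = 1.79 × 10^-2 M.
Second step: Ka2 = [H+][C2O4^2-]/[HC2O4-] ≈ [C2O4^2-] (since [H+] ≈ [HC2O4-]).
So [C2O4^2-] ≈ Ka2.

1.4 × 10^-4 M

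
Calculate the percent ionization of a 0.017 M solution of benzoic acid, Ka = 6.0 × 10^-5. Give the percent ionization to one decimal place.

C6H5COOH ⇌ C6H5COO- + H+; let x = [H+] at equilibrium.
Ka = x²/(C₀ − x); solving the quadratic gives x = 9.80 × 10^-4 M.
% ionization = x/C₀ × 100% = 9.80 × 10^-4/0.017 × 100% = 5.8%

5.8%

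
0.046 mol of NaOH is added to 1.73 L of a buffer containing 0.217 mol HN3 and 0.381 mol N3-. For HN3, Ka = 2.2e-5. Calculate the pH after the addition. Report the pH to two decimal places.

After neutralization: n(HN3) = 0.171 mol, n(N3-) = 0.427 mol.
pKa = −log(2.2 × 10^-5) = 4.658
Henderson–Hasselbalch with mole ratio 0.427/0.171: pH = 4.658 + (+0.397)

pH = 5.06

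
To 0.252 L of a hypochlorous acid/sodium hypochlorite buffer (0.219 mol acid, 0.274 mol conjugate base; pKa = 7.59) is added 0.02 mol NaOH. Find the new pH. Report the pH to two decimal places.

pH = 7.76

After neutralization: n(HOCl) = 0.199 mol, n(OCl-) = 0.294 mol.
pH = pKa + log(n_OCl-/n_HOCl) = 7.59 + log(0.294/0.199) = 7.59 + (+0.169)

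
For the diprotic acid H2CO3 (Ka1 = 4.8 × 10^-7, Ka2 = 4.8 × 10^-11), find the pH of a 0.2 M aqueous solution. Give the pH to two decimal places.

pH = 3.51

Since Ka1 ≫ Ka2, the first ionization dominates [H+].
Ka1 = x²/(0.2 − x) = 4.8 × 10^-7
x ≈ √(4.8 × 10^-7 × 0.2) = 3.10 × 10^-4 M
pH = −log(3.10 × 10^-4) = 3.51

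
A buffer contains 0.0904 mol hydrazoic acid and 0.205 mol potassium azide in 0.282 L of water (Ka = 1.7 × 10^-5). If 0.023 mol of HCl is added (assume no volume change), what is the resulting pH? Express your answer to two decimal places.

pH = 4.98

After neutralization: n(HN3) = 0.113 mol, n(N3-) = 0.182 mol.
pKa = −log(1.7 × 10^-5) = 4.770
Henderson–Hasselbalch with mole ratio 0.182/0.113: pH = 4.770 + (+0.207)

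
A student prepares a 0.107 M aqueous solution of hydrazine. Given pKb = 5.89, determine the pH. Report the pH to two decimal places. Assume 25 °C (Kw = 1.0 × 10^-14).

N2H4 + H2O ⇌ N2H5+ + OH-
Kb = 10^(−5.89) = 1.29 × 10^-6
Kb = x²/(0.107 − x) = 1.29 × 10^-6
Neglecting x in the denominator: x = √(1.29 × 10^-6 × 0.107) = 3.72 × 10^-4 M
(x/C₀ = 0.35% < 5%, so the approximation holds.)
pOH = 3.43, so pH = 14.00 − pOH = 10.57

pH = 10.57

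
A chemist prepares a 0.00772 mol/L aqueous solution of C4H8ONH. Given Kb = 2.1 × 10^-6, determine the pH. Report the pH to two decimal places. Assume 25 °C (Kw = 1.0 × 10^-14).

pH = 10.10

C4H8ONH + H2O ⇌ C4H8ONH2+ + OH-
Kb = [OH-]²/(0.00772 − [OH-]) = 2.1 × 10^-6
Assume [OH-] ≪ 0.00772: [OH-] ≈ √(2.1 × 10^-6 × 0.00772) = 1.27 × 10^-4 M
Check: 1.6% ionized — well under 5%, approximation valid.
pOH = −log(1.27 × 10^-4) = 3.90; pH = 14.00 − 3.90 = 10.10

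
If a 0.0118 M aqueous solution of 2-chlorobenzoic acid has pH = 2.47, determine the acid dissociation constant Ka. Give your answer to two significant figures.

[H+] = 10^(-2.47) = 3.39 × 10^-3 M
At equilibrium [HA] = 0.0118 − 3.39 × 10^-3 = 8.41 × 10^-3 M
Ka = [H+][A-]/[HA] = (3.39 × 10^-3)² / 8.41 × 10^-3 = 1.4 × 10^-3

Ka = 1.4 × 10^-3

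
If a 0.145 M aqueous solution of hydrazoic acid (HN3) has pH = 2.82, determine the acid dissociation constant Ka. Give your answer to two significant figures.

[H+] = 10^(-2.82) = 1.51 × 10^-3 M
At equilibrium [HA] = 0.145 − 1.51 × 10^-3 = 1.43 × 10^-1 M
Ka = [H+][A-]/[HA] = (1.51 × 10^-3)² / 1.43 × 10^-1 = 1.6 × 10^-5

Ka = 1.6 × 10^-5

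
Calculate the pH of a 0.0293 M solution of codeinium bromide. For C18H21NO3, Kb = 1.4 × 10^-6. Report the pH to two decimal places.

pH = 4.84

C18H22NO3+ is the conjugate acid of the weak base C18H21NO3.
Ka = Kw/Kb = 1.0×10^-14 / 1.4 × 10^-6 = 7.14 × 10^-9
Ka = x²/(0.0293 − x) = 7.14 × 10^-9
Since Ka ≪ C₀, x ≈ √(Ka·C₀) = 1.45 × 10^-5 M.
(x/C₀ = 0.049% < 5%, so the approximation holds.)
pH = −log[H+] = −log(1.45 × 10^-5) = 4.84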